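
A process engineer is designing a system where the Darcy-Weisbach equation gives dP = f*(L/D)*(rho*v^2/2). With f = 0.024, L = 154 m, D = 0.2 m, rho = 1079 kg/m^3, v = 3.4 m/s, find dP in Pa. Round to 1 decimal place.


dP = f * (L/D) * (rho*v^2/2)
dP = 0.024 * (154/0.2) * (1079*3.4^2/2)
L/D = 770.0
rho*v^2/2 = 1079*11.56/2 = 6236.62
dP = 0.024 * 770.0 * 6236.62
dP = 115252.7 Pa


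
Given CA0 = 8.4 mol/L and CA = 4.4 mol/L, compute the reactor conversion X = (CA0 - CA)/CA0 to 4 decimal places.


X = (CA0 - CA) / CA0
X = (8.4 - 4.4) / 8.4
X = 4.0 / 8.4
X = 0.4762


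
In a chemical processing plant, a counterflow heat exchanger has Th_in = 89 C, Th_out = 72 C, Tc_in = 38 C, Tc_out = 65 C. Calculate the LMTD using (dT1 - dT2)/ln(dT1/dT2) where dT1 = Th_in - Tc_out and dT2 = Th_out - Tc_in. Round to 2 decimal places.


dT1 = Th_in - Tc_out = 89 - 65 = 24
dT2 = Th_out - Tc_in = 72 - 38 = 34
LMTD = (dT1 - dT2) / ln(dT1/dT2)
LMTD = (24 - 34) / ln(24/34)
LMTD = 28.71 K


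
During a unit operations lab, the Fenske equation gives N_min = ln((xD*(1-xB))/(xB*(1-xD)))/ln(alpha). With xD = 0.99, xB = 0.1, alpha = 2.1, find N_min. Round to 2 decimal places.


N_min = ln((xD*(1-xB))/(xB*(1-xD))) / ln(alpha)
Numerator inside ln: 0.891 / 0.001 = 891.0
ln(891.0) = 6.792344
ln(alpha) = ln(2.1) = 0.741937
N_min = 6.792344 / 0.741937 = 9.15


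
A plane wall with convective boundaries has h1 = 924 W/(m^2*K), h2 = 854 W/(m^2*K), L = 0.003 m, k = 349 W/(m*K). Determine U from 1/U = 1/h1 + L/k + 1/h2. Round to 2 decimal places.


1/U = 1/h1 + L/k + 1/h2
1/U = 1/924 + 0.003/349 + 1/854
1/U = 0.0010822511 + 8.596e-06 + 0.0011709602
1/U = 0.0022618073
U = 442.12 W/(m^2*K)


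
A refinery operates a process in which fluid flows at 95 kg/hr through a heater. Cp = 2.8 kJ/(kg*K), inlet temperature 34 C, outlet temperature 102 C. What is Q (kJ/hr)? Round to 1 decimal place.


Q = m_dot * Cp * (T2 - T1)
Q = 95 * 2.8 * (102 - 34)
Q = 95 * 2.8 * 68
Q = 18088.0 kJ/hr


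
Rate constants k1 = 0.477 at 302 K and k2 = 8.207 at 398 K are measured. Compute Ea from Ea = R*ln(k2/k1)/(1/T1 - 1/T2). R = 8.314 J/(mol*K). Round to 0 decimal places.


Ea = R * ln(k2/k1) / (1/T1 - 1/T2)
ln(k2/k1) = ln(8.207/0.477) = 2.8452262
1/T1 - 1/T2 = 1/302 - 1/398 = 0.000798695464
Ea = 8.314 * 2.8452262 / 0.000798695464
Ea = 29617 J/mol


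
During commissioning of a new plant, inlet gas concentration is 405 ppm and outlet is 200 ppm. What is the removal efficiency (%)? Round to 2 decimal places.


Efficiency = (G_in - G_out) / G_in * 100%
Efficiency = (405 - 200) / 405 * 100
Efficiency = 205 / 405 * 100
Efficiency = 50.62%


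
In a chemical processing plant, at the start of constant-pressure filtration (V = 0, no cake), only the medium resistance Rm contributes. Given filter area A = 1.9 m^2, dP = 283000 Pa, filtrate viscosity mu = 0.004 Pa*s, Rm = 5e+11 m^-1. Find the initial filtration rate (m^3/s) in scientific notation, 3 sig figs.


rate = A * dP / (mu * Rm)
rate = 1.9 * 283000 / (0.004 * 5e+11)
rate = 537700.0 / 2.000e+09
rate = 2.69e-04 m^3/s


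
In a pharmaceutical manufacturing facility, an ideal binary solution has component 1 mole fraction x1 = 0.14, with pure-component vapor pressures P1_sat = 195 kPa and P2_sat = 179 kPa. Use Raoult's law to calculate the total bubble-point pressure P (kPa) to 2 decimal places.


P = x1*P1_sat + x2*P2_sat
x2 = 1 - x1 = 1 - 0.14 = 0.86
P = 0.14*195 + 0.86*179
P = 27.3 + 153.94
P = 181.24 kPa


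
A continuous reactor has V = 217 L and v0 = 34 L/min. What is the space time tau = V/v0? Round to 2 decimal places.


tau = V / v0
tau = 217 / 34
tau = 6.38 min


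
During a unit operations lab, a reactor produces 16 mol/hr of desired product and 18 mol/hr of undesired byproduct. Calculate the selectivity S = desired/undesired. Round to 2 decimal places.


S = desired product rate / undesired product rate
S = 16 / 18
S = 0.89


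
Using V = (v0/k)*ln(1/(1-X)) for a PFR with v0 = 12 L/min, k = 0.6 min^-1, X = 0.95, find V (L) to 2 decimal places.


V = (v0/k) * ln(1/(1-X))
V = (12/0.6) * ln(1/(1-0.95))
V = 20.0 * ln(20.0)
V = 20.0 * 2.995732
V = 59.91 L


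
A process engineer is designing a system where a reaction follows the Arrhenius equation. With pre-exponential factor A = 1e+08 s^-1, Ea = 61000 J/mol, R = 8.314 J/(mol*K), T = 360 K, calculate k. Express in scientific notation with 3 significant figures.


k = A * exp(-Ea/(R*T))
k = 1e+08 * exp(-61000 / (8.314 * 360))
k = 1e+08 * exp(-20.380616)
k = 1.41e-01


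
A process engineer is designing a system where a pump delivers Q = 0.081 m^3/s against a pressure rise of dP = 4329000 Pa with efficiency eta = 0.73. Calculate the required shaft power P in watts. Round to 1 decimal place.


P = Q * dP / eta
P = 0.081 * 4329000 / 0.73
P = 350649.0 / 0.73
P = 480341.1 W


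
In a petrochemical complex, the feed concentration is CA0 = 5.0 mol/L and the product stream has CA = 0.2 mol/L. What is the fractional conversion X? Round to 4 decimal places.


X = (CA0 - CA) / CA0
X = (5.0 - 0.2) / 5.0
X = 4.8 / 5.0
X = 0.9600


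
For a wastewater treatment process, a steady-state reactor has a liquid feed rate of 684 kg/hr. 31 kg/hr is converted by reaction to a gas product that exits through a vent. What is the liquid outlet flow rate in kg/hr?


Steady-state mass balance on the main outlet: F_out = F_in - F_removed
F_out = 684 - 31
F_out = 653 kg/hr


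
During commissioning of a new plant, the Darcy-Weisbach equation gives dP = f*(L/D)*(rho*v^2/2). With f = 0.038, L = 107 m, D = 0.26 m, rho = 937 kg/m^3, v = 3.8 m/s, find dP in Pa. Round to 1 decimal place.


dP = f * (L/D) * (rho*v^2/2)
dP = 0.038 * (107/0.26) * (937*3.8^2/2)
L/D = 411.53846154
rho*v^2/2 = 937*14.44/2 = 6765.14
dP = 0.038 * 411.53846154 * 6765.14
dP = 105796.4 Pa


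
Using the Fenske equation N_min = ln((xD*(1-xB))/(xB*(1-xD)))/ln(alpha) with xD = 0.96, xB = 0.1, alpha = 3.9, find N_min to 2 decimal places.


N_min = ln((xD*(1-xB))/(xB*(1-xD))) / ln(alpha)
Numerator inside ln: 0.864 / 0.004 = 216.0
ln(216.0) = 5.375278
ln(alpha) = ln(3.9) = 1.360977
N_min = 5.375278 / 1.360977 = 3.95


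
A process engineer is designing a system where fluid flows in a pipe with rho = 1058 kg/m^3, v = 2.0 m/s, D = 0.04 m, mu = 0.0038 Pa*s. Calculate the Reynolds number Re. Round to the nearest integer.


Re = rho * v * D / mu
Re = 1058 * 2.0 * 0.04 / 0.0038
Re = 84.64 / 0.0038
Re = 22274


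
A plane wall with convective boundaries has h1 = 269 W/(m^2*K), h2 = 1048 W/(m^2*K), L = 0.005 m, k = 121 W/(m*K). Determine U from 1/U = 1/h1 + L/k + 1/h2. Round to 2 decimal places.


1/U = 1/h1 + L/k + 1/h2
1/U = 1/269 + 0.005/121 + 1/1048
1/U = 0.0037174721 + 4.13223e-05 + 0.0009541985
1/U = 0.0047129929
U = 212.18 W/(m^2*K)


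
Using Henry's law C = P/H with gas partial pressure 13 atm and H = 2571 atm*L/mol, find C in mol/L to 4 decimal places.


C = P / H
C = 13 / 2571
C = 0.0051 mol/L


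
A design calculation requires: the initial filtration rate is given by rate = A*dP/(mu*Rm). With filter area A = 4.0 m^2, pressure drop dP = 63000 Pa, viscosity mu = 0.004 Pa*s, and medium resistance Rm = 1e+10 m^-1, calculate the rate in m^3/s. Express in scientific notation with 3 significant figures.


rate = A * dP / (mu * Rm)
rate = 4.0 * 63000 / (0.004 * 1e+10)
rate = 252000.0 / 4.000e+07
rate = 6.30e-03 m^3/s


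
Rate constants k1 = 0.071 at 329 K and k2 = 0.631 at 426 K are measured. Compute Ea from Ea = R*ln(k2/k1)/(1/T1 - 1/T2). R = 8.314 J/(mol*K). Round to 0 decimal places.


Ea = R * ln(k2/k1) / (1/T1 - 1/T2)
ln(k2/k1) = ln(0.631/0.071) = 2.184626
1/T1 - 1/T2 = 1/329 - 1/426 = 0.000692095837
Ea = 8.314 * 2.184626 / 0.000692095837
Ea = 26243 J/mol


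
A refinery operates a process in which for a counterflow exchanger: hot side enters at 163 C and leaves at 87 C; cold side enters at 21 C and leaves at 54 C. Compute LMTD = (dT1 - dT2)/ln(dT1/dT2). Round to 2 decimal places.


dT1 = Th_in - Tc_out = 163 - 54 = 109
dT2 = Th_out - Tc_in = 87 - 21 = 66
LMTD = (dT1 - dT2) / ln(dT1/dT2)
LMTD = (109 - 66) / ln(109/66)
LMTD = 85.71 K


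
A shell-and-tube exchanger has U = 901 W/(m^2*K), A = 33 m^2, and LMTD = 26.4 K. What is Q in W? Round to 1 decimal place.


Q = U * A * LMTD
Q = 901 * 33 * 26.4
Q = 784951.2 W


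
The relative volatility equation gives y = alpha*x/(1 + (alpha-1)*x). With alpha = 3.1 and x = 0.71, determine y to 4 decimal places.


y = alpha*x / (1 + (alpha-1)*x)
y = 3.1*0.71 / (1 + (3.1-1)*0.71)
y = 2.201 / (1 + 1.491)
y = 2.201 / 2.491
y = 0.8836


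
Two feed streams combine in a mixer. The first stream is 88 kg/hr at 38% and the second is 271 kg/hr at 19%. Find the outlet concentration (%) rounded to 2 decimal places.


Mass balance on solute: F1*x1 + F2*x2 = F3*x3
F3 = F1 + F2 = 88 + 271 = 359 kg/hr
x3 = (F1*x1 + F2*x2)/F3
x3 = (88*0.38 + 271*0.19) / 359
x3 = 23.66%


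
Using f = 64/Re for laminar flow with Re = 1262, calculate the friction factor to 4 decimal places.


f = 64 / Re
f = 64 / 1262
f = 0.0507


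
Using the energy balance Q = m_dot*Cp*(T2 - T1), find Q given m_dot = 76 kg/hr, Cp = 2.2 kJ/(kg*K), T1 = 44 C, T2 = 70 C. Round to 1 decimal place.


Q = m_dot * Cp * (T2 - T1)
Q = 76 * 2.2 * (70 - 44)
Q = 76 * 2.2 * 26
Q = 4347.2 kJ/hr


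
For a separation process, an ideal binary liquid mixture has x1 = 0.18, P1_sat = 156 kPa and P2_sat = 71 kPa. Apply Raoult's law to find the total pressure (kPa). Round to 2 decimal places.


P = x1*P1_sat + x2*P2_sat
x2 = 1 - x1 = 1 - 0.18 = 0.82
P = 0.18*156 + 0.82*71
P = 28.08 + 58.22
P = 86.30 kPa


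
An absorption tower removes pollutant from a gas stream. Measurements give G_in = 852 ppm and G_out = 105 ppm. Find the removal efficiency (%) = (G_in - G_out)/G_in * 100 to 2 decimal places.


Efficiency = (G_in - G_out) / G_in * 100%
Efficiency = (852 - 105) / 852 * 100
Efficiency = 747 / 852 * 100
Efficiency = 87.68%


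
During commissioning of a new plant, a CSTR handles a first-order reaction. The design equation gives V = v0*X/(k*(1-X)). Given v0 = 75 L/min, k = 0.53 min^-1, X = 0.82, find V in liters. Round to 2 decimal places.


V = v0 * X / (k * (1 - X))
V = 75 * 0.82 / (0.53 * (1 - 0.82))
V = 61.5 / (0.53 * 0.18)
V = 61.5 / 0.0954
V = 644.65 L


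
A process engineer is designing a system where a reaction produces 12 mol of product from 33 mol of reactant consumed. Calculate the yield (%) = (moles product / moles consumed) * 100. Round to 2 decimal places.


Yield = (moles product / moles consumed) * 100%
Yield = (12 / 33) * 100
Yield = 0.3636 * 100
Yield = 36.36%


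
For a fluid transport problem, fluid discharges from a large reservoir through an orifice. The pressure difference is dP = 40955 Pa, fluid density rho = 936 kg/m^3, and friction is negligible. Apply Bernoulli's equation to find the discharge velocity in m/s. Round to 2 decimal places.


v = sqrt(2*dP/rho)
v = sqrt(2*40955/936)
v = sqrt(87.510684)
v = 9.35 m/s


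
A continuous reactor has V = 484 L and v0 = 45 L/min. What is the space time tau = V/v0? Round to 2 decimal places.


tau = V / v0
tau = 484 / 45
tau = 10.76 min


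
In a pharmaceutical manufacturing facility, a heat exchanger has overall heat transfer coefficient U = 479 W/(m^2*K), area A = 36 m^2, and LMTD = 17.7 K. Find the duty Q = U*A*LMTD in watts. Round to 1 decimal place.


Q = U * A * LMTD
Q = 479 * 36 * 17.7
Q = 305218.8 W


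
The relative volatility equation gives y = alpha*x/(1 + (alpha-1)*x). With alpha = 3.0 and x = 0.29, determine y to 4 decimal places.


y = alpha*x / (1 + (alpha-1)*x)
y = 3.0*0.29 / (1 + (3.0-1)*0.29)
y = 0.87 / (1 + 0.58)
y = 0.87 / 1.58
y = 0.5506


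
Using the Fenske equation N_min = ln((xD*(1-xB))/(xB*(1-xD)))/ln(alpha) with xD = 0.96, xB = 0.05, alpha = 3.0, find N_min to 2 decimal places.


N_min = ln((xD*(1-xB))/(xB*(1-xD))) / ln(alpha)
Numerator inside ln: 0.912 / 0.002 = 456.0
ln(456.0) = 6.122493
ln(alpha) = ln(3.0) = 1.098612
N_min = 6.122493 / 1.098612 = 5.57


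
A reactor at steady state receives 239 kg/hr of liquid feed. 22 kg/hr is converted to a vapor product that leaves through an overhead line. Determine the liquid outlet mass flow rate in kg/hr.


Steady-state mass balance on the main outlet: F_out = F_in - F_removed
F_out = 239 - 22
F_out = 217 kg/hr


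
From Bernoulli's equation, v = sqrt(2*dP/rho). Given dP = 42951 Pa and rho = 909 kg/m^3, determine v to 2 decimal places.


v = sqrt(2*dP/rho)
v = sqrt(2*42951/909)
v = sqrt(94.50165)
v = 9.72 m/s


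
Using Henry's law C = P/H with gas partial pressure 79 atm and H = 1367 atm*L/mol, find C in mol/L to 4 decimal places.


C = P / H
C = 79 / 1367
C = 0.0578 mol/L


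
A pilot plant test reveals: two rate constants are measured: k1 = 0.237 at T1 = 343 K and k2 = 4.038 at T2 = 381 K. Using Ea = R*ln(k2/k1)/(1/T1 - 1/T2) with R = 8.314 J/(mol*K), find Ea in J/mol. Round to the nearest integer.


Ea = R * ln(k2/k1) / (1/T1 - 1/T2)
ln(k2/k1) = ln(4.038/0.237) = 2.8354447
1/T1 - 1/T2 = 1/343 - 1/381 = 0.000290779979
Ea = 8.314 * 2.8354447 / 0.000290779979
Ea = 81071 J/mol


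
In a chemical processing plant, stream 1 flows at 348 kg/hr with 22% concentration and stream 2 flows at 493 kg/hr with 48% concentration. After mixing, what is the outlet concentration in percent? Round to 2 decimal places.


Mass balance on solute: F1*x1 + F2*x2 = F3*x3
F3 = F1 + F2 = 348 + 493 = 841 kg/hr
x3 = (F1*x1 + F2*x2)/F3
x3 = (348*0.22 + 493*0.48) / 841
x3 = 37.24%


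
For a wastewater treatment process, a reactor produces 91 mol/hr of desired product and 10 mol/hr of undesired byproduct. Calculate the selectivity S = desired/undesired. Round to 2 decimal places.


S = desired product rate / undesired product rate
S = 91 / 10
S = 9.10


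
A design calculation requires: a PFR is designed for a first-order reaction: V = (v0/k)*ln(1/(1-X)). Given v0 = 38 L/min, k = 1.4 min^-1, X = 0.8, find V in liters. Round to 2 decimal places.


V = (v0/k) * ln(1/(1-X))
V = (38/1.4) * ln(1/(1-0.8))
V = 27.142857 * ln(5.0)
V = 27.142857 * 1.609438
V = 43.68 L


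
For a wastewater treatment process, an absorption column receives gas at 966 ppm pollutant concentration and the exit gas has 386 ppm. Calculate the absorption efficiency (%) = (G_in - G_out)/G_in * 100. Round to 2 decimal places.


Efficiency = (G_in - G_out) / G_in * 100%
Efficiency = (966 - 386) / 966 * 100
Efficiency = 580 / 966 * 100
Efficiency = 60.04%


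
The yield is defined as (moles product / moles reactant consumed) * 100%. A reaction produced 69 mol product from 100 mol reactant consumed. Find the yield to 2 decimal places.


Yield = (moles product / moles consumed) * 100%
Yield = (69 / 100) * 100
Yield = 0.69 * 100
Yield = 69.00%


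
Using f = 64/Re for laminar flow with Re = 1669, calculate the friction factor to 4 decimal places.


f = 64 / Re
f = 64 / 1669
f = 0.0383


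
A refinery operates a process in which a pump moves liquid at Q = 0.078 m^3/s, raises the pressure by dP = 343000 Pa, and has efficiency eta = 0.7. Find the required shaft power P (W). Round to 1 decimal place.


P = Q * dP / eta
P = 0.078 * 343000 / 0.7
P = 26754.0 / 0.7
P = 38220.0 W


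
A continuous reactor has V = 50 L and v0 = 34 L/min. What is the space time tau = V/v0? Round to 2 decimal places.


tau = V / v0
tau = 50 / 34
tau = 1.47 min


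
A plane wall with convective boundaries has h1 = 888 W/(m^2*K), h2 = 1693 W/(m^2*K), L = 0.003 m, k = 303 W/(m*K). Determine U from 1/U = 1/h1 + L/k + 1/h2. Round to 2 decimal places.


1/U = 1/h1 + L/k + 1/h2
1/U = 1/888 + 0.003/303 + 1/1693
1/U = 0.0011261261 + 9.901e-06 + 0.0005906675
1/U = 0.0017266946
U = 579.14 W/(m^2*K)


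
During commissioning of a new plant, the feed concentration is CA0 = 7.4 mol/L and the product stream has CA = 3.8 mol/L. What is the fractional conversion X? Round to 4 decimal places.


X = (CA0 - CA) / CA0
X = (7.4 - 3.8) / 7.4
X = 3.6 / 7.4
X = 0.4865


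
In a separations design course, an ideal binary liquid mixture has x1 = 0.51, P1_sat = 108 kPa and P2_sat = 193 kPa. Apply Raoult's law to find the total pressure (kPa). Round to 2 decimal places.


P = x1*P1_sat + x2*P2_sat
x2 = 1 - x1 = 1 - 0.51 = 0.49
P = 0.51*108 + 0.49*193
P = 55.08 + 94.57
P = 149.65 kPa


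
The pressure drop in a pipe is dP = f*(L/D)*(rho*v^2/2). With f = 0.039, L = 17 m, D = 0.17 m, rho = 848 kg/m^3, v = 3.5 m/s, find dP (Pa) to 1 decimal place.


dP = f * (L/D) * (rho*v^2/2)
dP = 0.039 * (17/0.17) * (848*3.5^2/2)
L/D = 100.0
rho*v^2/2 = 848*12.25/2 = 5194.0
dP = 0.039 * 100.0 * 5194.0
dP = 20256.6 Pa


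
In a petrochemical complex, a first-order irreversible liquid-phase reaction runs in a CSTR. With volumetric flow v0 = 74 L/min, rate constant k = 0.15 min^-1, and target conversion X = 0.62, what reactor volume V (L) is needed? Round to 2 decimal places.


V = v0 * X / (k * (1 - X))
V = 74 * 0.62 / (0.15 * (1 - 0.62))
V = 45.88 / (0.15 * 0.38)
V = 45.88 / 0.057
V = 804.91 L


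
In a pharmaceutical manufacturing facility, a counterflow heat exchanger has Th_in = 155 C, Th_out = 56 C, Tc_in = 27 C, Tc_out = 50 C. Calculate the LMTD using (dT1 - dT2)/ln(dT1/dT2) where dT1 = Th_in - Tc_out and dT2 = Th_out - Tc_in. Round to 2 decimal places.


dT1 = Th_in - Tc_out = 155 - 50 = 105
dT2 = Th_out - Tc_in = 56 - 27 = 29
LMTD = (dT1 - dT2) / ln(dT1/dT2)
LMTD = (105 - 29) / ln(105/29)
LMTD = 59.07 K


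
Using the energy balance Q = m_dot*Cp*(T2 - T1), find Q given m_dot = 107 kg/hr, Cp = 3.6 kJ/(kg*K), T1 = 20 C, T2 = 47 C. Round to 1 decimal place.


Q = m_dot * Cp * (T2 - T1)
Q = 107 * 3.6 * (47 - 20)
Q = 107 * 3.6 * 27
Q = 10400.4 kJ/hr


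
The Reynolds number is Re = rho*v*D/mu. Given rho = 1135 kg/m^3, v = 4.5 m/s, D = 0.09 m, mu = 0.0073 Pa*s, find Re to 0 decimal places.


Re = rho * v * D / mu
Re = 1135 * 4.5 * 0.09 / 0.0073
Re = 459.675 / 0.0073
Re = 62969


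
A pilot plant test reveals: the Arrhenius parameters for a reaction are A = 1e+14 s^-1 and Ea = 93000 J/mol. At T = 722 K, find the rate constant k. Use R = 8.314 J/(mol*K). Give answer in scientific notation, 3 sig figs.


k = A * exp(-Ea/(R*T))
k = 1e+14 * exp(-93000 / (8.314 * 722))
k = 1e+14 * exp(-15.493007)
k = 1.87e+07


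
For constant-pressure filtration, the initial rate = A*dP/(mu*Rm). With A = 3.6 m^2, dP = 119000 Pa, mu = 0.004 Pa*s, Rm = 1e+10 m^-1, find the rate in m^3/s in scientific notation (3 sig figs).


rate = A * dP / (mu * Rm)
rate = 3.6 * 119000 / (0.004 * 1e+10)
rate = 428400.0 / 4.000e+07
rate = 1.07e-02 m^3/s


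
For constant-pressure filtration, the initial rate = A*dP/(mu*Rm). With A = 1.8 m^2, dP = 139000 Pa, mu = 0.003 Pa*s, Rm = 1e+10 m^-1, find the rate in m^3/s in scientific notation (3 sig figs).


rate = A * dP / (mu * Rm)
rate = 1.8 * 139000 / (0.003 * 1e+10)
rate = 250200.0 / 3.000e+07
rate = 8.34e-03 m^3/s


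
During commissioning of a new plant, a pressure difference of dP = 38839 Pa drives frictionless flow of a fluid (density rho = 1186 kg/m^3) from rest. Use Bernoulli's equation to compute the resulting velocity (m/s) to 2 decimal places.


v = sqrt(2*dP/rho)
v = sqrt(2*38839/1186)
v = sqrt(65.495784)
v = 8.09 m/s


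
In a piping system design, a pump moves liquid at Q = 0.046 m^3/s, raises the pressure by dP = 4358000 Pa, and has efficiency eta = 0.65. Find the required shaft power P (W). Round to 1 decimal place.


P = Q * dP / eta
P = 0.046 * 4358000 / 0.65
P = 200468.0 / 0.65
P = 308412.3 W


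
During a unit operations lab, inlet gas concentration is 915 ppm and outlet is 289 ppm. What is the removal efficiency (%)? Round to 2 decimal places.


Efficiency = (G_in - G_out) / G_in * 100%
Efficiency = (915 - 289) / 915 * 100
Efficiency = 626 / 915 * 100
Efficiency = 68.42%


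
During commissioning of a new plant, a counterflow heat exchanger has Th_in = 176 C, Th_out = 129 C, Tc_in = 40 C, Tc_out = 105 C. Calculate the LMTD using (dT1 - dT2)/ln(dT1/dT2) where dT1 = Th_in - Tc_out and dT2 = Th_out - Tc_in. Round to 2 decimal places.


dT1 = Th_in - Tc_out = 176 - 105 = 71
dT2 = Th_out - Tc_in = 129 - 40 = 89
LMTD = (dT1 - dT2) / ln(dT1/dT2)
LMTD = (71 - 89) / ln(71/89)
LMTD = 79.66 K


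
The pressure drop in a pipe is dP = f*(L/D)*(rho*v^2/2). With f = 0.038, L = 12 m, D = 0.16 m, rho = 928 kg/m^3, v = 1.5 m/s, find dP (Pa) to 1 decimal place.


dP = f * (L/D) * (rho*v^2/2)
dP = 0.038 * (12/0.16) * (928*1.5^2/2)
L/D = 75.0
rho*v^2/2 = 928*2.25/2 = 1044.0
dP = 0.038 * 75.0 * 1044.0
dP = 2975.4 Pa


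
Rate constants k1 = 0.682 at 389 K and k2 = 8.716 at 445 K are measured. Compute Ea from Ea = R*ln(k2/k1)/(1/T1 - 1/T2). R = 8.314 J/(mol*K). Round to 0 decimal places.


Ea = R * ln(k2/k1) / (1/T1 - 1/T2)
ln(k2/k1) = ln(8.716/0.682) = 2.547886
1/T1 - 1/T2 = 1/389 - 1/445 = 0.000323503076
Ea = 8.314 * 2.547886 / 0.000323503076
Ea = 65480 J/mol


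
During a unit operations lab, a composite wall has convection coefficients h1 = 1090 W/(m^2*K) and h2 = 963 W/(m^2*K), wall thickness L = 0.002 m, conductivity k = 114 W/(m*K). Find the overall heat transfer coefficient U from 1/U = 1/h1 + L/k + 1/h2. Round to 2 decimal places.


1/U = 1/h1 + L/k + 1/h2
1/U = 1/1090 + 0.002/114 + 1/963
1/U = 0.0009174312 + 1.75439e-05 + 0.0010384216
1/U = 0.0019733967
U = 506.74 W/(m^2*K)


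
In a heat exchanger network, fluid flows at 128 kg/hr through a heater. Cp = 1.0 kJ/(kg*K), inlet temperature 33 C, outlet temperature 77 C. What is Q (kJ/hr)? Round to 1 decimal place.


Q = m_dot * Cp * (T2 - T1)
Q = 128 * 1.0 * (77 - 33)
Q = 128 * 1.0 * 44
Q = 5632.0 kJ/hr


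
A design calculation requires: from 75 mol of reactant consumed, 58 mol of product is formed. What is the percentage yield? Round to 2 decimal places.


Yield = (moles product / moles consumed) * 100%
Yield = (58 / 75) * 100
Yield = 0.7733 * 100
Yield = 77.33%


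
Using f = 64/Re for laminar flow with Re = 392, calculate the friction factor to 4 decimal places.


f = 64 / Re
f = 64 / 392
f = 0.1633


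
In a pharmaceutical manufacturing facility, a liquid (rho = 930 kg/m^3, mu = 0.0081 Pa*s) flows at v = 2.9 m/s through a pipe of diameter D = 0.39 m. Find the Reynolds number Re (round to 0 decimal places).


Re = rho * v * D / mu
Re = 930 * 2.9 * 0.39 / 0.0081
Re = 1051.83 / 0.0081
Re = 129856


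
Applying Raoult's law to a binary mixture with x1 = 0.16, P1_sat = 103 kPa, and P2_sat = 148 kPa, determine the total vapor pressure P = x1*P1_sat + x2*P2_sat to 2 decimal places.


P = x1*P1_sat + x2*P2_sat
x2 = 1 - x1 = 1 - 0.16 = 0.84
P = 0.16*103 + 0.84*148
P = 16.48 + 124.32
P = 140.80 kPa


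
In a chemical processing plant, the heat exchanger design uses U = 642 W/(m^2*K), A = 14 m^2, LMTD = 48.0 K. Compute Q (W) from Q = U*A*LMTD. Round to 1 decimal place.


Q = U * A * LMTD
Q = 642 * 14 * 48.0
Q = 431424.0 W


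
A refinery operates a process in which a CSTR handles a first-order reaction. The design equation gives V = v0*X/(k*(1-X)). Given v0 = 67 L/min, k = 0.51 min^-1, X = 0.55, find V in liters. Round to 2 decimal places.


V = v0 * X / (k * (1 - X))
V = 67 * 0.55 / (0.51 * (1 - 0.55))
V = 36.85 / (0.51 * 0.45)
V = 36.85 / 0.2295
V = 160.57 L


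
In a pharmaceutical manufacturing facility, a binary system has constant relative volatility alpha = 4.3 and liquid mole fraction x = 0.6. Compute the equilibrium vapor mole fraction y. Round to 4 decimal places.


y = alpha*x / (1 + (alpha-1)*x)
y = 4.3*0.6 / (1 + (4.3-1)*0.6)
y = 2.58 / (1 + 1.98)
y = 2.58 / 2.98
y = 0.8658


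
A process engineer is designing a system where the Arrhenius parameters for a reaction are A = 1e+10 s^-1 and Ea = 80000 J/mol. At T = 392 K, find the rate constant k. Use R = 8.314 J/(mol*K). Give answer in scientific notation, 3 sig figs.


k = A * exp(-Ea/(R*T))
k = 1e+10 * exp(-80000 / (8.314 * 392))
k = 1e+10 * exp(-24.546744)
k = 2.19e-01


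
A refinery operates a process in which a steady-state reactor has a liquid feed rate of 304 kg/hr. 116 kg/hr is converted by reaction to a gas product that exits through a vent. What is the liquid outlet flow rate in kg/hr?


Steady-state mass balance on the main outlet: F_out = F_in - F_removed
F_out = 304 - 116
F_out = 188 kg/hr


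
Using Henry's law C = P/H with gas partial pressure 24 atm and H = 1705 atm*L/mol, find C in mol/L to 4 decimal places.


C = P / H
C = 24 / 1705
C = 0.0141 mol/L


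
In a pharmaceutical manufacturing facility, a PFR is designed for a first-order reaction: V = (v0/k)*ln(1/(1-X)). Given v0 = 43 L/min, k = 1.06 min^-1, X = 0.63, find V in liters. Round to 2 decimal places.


V = (v0/k) * ln(1/(1-X))
V = (43/1.06) * ln(1/(1-0.63))
V = 40.566038 * ln(2.702703)
V = 40.566038 * 0.994252
V = 40.33 L


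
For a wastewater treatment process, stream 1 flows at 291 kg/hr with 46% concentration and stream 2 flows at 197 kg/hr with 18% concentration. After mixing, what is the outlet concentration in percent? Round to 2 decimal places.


Mass balance on solute: F1*x1 + F2*x2 = F3*x3
F3 = F1 + F2 = 291 + 197 = 488 kg/hr
x3 = (F1*x1 + F2*x2)/F3
x3 = (291*0.46 + 197*0.18) / 488
x3 = 34.70%


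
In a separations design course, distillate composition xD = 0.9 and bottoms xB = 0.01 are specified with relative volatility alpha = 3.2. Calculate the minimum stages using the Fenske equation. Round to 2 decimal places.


N_min = ln((xD*(1-xB))/(xB*(1-xD))) / ln(alpha)
Numerator inside ln: 0.891 / 0.001 = 891.0
ln(891.0) = 6.792344
ln(alpha) = ln(3.2) = 1.163151
N_min = 6.792344 / 1.163151 = 5.84


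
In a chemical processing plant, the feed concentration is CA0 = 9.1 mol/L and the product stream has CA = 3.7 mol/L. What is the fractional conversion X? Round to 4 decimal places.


X = (CA0 - CA) / CA0
X = (9.1 - 3.7) / 9.1
X = 5.4 / 9.1
X = 0.5934


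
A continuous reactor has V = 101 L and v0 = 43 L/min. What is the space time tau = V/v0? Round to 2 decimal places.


tau = V / v0
tau = 101 / 43
tau = 2.35 min


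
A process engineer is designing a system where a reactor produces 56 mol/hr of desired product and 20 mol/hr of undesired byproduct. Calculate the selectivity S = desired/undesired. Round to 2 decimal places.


S = desired product rate / undesired product rate
S = 56 / 20
S = 2.80


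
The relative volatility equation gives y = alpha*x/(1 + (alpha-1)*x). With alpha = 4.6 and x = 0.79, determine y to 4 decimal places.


y = alpha*x / (1 + (alpha-1)*x)
y = 4.6*0.79 / (1 + (4.6-1)*0.79)
y = 3.634 / (1 + 2.844)
y = 3.634 / 3.844
y = 0.9454


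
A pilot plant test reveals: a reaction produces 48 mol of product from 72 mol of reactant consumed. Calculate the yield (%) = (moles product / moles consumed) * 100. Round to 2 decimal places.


Yield = (moles product / moles consumed) * 100%
Yield = (48 / 72) * 100
Yield = 0.6667 * 100
Yield = 66.67%


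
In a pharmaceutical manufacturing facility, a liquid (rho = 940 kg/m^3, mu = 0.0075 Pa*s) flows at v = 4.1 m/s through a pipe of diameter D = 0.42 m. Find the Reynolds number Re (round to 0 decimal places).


Re = rho * v * D / mu
Re = 940 * 4.1 * 0.42 / 0.0075
Re = 1618.68 / 0.0075
Re = 215824


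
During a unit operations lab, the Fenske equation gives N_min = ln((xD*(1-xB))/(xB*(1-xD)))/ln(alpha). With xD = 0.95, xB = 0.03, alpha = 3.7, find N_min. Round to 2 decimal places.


N_min = ln((xD*(1-xB))/(xB*(1-xD))) / ln(alpha)
Numerator inside ln: 0.9215 / 0.0015 = 614.333333
ln(614.333333) = 6.420538
ln(alpha) = ln(3.7) = 1.308333
N_min = 6.420538 / 1.308333 = 4.91


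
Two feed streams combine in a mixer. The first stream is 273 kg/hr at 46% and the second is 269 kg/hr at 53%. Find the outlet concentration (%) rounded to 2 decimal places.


Mass balance on solute: F1*x1 + F2*x2 = F3*x3
F3 = F1 + F2 = 273 + 269 = 542 kg/hr
x3 = (F1*x1 + F2*x2)/F3
x3 = (273*0.46 + 269*0.53) / 542
x3 = 49.47%


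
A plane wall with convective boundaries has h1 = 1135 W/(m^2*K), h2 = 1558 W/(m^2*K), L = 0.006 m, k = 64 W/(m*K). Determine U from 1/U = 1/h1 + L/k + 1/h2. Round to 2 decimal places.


1/U = 1/h1 + L/k + 1/h2
1/U = 1/1135 + 0.006/64 + 1/1558
1/U = 0.0008810573 + 9.375e-05 + 0.0006418485
1/U = 0.0016166558
U = 618.56 W/(m^2*K)


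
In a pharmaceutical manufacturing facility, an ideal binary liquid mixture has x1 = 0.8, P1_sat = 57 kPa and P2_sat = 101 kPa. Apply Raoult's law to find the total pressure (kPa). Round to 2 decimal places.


P = x1*P1_sat + x2*P2_sat
x2 = 1 - x1 = 1 - 0.8 = 0.2
P = 0.8*57 + 0.2*101
P = 45.6 + 20.2
P = 65.80 kPa


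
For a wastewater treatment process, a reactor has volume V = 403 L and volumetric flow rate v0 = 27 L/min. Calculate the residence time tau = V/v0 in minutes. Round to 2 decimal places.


tau = V / v0
tau = 403 / 27
tau = 14.93 min


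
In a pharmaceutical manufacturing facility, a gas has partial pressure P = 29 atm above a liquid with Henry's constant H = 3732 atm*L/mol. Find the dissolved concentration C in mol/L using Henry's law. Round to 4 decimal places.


C = P / H
C = 29 / 3732
C = 0.0078 mol/L


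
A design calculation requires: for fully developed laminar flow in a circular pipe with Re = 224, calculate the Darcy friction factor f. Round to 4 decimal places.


f = 64 / Re
f = 64 / 224
f = 0.2857


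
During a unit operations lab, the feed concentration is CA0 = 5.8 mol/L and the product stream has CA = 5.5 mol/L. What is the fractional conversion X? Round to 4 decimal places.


X = (CA0 - CA) / CA0
X = (5.8 - 5.5) / 5.8
X = 0.3 / 5.8
X = 0.0517


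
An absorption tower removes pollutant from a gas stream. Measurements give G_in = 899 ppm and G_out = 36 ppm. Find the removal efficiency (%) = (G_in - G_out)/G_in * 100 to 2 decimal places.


Efficiency = (G_in - G_out) / G_in * 100%
Efficiency = (899 - 36) / 899 * 100
Efficiency = 863 / 899 * 100
Efficiency = 96.00%


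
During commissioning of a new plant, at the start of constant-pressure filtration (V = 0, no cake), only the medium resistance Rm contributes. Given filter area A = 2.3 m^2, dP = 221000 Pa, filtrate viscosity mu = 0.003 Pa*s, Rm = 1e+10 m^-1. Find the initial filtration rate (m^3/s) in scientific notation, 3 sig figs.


rate = A * dP / (mu * Rm)
rate = 2.3 * 221000 / (0.003 * 1e+10)
rate = 508300.0 / 3.000e+07
rate = 1.69e-02 m^3/s


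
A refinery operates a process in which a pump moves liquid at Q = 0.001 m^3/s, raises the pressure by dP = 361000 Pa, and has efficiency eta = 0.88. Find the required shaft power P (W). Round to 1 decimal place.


P = Q * dP / eta
P = 0.001 * 361000 / 0.88
P = 361.0 / 0.88
P = 410.2 W


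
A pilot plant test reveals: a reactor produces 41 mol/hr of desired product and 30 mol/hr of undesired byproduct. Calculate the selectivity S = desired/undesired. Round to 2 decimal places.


S = desired product rate / undesired product rate
S = 41 / 30
S = 1.37


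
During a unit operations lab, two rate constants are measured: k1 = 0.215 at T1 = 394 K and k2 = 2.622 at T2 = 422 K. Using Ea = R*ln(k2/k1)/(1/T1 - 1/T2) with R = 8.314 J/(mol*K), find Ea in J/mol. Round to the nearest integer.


Ea = R * ln(k2/k1) / (1/T1 - 1/T2)
ln(k2/k1) = ln(2.622/0.215) = 2.5010546
1/T1 - 1/T2 = 1/394 - 1/422 = 0.00016840282
Ea = 8.314 * 2.5010546 / 0.00016840282
Ea = 123476 J/mol


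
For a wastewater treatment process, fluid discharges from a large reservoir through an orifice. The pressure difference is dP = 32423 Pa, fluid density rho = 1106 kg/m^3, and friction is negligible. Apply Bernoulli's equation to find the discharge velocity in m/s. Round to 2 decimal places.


v = sqrt(2*dP/rho)
v = sqrt(2*32423/1106)
v = sqrt(58.631103)
v = 7.66 m/s


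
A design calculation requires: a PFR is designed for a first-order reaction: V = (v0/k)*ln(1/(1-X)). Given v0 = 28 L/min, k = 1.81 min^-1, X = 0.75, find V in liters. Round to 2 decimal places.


V = (v0/k) * ln(1/(1-X))
V = (28/1.81) * ln(1/(1-0.75))
V = 15.469613 * ln(4.0)
V = 15.469613 * 1.386294
V = 21.45 L


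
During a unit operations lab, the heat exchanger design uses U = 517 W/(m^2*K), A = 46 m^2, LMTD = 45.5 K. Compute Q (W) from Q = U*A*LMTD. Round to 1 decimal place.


Q = U * A * LMTD
Q = 517 * 46 * 45.5
Q = 1082081.0 W


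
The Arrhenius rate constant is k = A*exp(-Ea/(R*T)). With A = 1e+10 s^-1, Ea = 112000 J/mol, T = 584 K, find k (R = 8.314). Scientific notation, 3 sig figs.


k = A * exp(-Ea/(R*T))
k = 1e+10 * exp(-112000 / (8.314 * 584))
k = 1e+10 * exp(-23.067215)
k = 9.59e-01


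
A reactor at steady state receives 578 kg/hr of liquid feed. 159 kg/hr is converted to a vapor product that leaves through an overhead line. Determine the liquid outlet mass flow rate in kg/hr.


Steady-state mass balance on the main outlet: F_out = F_in - F_removed
F_out = 578 - 159
F_out = 419 kg/hr


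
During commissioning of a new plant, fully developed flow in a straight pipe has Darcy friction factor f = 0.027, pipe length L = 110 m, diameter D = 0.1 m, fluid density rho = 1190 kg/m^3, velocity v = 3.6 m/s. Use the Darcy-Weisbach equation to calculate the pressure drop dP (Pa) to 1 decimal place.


dP = f * (L/D) * (rho*v^2/2)
dP = 0.027 * (110/0.1) * (1190*3.6^2/2)
L/D = 1100.0
rho*v^2/2 = 1190*12.96/2 = 7711.2
dP = 0.027 * 1100.0 * 7711.2
dP = 229022.6 Pa


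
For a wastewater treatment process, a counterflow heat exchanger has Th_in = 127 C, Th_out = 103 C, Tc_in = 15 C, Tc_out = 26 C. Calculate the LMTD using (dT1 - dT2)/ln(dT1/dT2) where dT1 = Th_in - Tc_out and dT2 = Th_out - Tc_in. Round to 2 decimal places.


dT1 = Th_in - Tc_out = 127 - 26 = 101
dT2 = Th_out - Tc_in = 103 - 15 = 88
LMTD = (dT1 - dT2) / ln(dT1/dT2)
LMTD = (101 - 88) / ln(101/88)
LMTD = 94.35 K


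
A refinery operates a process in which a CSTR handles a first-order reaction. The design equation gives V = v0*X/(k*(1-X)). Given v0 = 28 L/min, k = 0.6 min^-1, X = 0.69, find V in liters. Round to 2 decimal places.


V = v0 * X / (k * (1 - X))
V = 28 * 0.69 / (0.6 * (1 - 0.69))
V = 19.32 / (0.6 * 0.31)
V = 19.32 / 0.186
V = 103.87 L


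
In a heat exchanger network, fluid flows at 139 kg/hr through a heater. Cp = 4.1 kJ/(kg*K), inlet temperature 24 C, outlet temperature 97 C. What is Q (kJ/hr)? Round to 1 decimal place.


Q = m_dot * Cp * (T2 - T1)
Q = 139 * 4.1 * (97 - 24)
Q = 139 * 4.1 * 73
Q = 41602.7 kJ/hr


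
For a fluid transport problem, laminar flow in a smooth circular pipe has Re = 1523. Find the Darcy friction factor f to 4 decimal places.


f = 64 / Re
f = 64 / 1523
f = 0.0420


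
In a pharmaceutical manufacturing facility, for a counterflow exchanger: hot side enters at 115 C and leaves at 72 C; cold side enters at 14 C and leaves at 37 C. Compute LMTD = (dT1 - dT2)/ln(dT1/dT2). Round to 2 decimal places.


dT1 = Th_in - Tc_out = 115 - 37 = 78
dT2 = Th_out - Tc_in = 72 - 14 = 58
LMTD = (dT1 - dT2) / ln(dT1/dT2)
LMTD = (78 - 58) / ln(78/58)
LMTD = 67.51 K


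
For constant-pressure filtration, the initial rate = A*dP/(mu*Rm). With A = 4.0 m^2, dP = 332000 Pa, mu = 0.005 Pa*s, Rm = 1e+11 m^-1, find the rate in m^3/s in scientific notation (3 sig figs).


rate = A * dP / (mu * Rm)
rate = 4.0 * 332000 / (0.005 * 1e+11)
rate = 1328000.0 / 5.000e+08
rate = 2.66e-03 m^3/s


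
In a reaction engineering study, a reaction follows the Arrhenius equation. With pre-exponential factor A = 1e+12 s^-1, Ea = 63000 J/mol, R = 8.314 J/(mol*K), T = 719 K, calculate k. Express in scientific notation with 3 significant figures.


k = A * exp(-Ea/(R*T))
k = 1e+12 * exp(-63000 / (8.314 * 719))
k = 1e+12 * exp(-10.539054)
k = 2.65e+07


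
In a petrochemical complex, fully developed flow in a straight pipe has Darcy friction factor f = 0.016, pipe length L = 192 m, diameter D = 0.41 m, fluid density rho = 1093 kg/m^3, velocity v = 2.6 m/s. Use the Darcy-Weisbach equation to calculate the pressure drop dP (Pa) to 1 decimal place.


dP = f * (L/D) * (rho*v^2/2)
dP = 0.016 * (192/0.41) * (1093*2.6^2/2)
L/D = 468.29268293
rho*v^2/2 = 1093*6.76/2 = 3694.34
dP = 0.016 * 468.29268293 * 3694.34
dP = 27680.5 Pa


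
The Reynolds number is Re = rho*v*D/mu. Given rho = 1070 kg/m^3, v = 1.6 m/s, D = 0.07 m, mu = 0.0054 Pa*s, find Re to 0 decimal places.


Re = rho * v * D / mu
Re = 1070 * 1.6 * 0.07 / 0.0054
Re = 119.84 / 0.0054
Re = 22193


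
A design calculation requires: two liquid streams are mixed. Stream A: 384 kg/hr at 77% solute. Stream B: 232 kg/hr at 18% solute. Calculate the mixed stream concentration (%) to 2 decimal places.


Mass balance on solute: F1*x1 + F2*x2 = F3*x3
F3 = F1 + F2 = 384 + 232 = 616 kg/hr
x3 = (F1*x1 + F2*x2)/F3
x3 = (384*0.77 + 232*0.18) / 616
x3 = 54.78%


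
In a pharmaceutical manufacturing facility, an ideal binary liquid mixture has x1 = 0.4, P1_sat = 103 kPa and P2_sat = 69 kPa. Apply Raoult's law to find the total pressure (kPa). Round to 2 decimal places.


P = x1*P1_sat + x2*P2_sat
x2 = 1 - x1 = 1 - 0.4 = 0.6
P = 0.4*103 + 0.6*69
P = 41.2 + 41.4
P = 82.60 kPa


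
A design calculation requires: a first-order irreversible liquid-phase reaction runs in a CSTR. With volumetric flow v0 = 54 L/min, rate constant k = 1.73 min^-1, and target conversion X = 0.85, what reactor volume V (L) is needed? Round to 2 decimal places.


V = v0 * X / (k * (1 - X))
V = 54 * 0.85 / (1.73 * (1 - 0.85))
V = 45.9 / (1.73 * 0.15)
V = 45.9 / 0.2595
V = 176.88 L


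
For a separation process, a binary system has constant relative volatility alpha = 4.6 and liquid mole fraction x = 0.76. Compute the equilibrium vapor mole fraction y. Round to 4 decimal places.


y = alpha*x / (1 + (alpha-1)*x)
y = 4.6*0.76 / (1 + (4.6-1)*0.76)
y = 3.496 / (1 + 2.736)
y = 3.496 / 3.736
y = 0.9358


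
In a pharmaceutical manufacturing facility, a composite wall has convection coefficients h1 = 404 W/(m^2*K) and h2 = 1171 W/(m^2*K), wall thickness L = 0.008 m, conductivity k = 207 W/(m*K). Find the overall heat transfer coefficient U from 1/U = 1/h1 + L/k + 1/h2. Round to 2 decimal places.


1/U = 1/h1 + L/k + 1/h2
1/U = 1/404 + 0.008/207 + 1/1171
1/U = 0.0024752475 + 3.86473e-05 + 0.000853971
1/U = 0.0033678658
U = 296.92 W/(m^2*K)


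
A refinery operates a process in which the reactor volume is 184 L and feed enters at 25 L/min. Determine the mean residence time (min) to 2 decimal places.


tau = V / v0
tau = 184 / 25
tau = 7.36 min


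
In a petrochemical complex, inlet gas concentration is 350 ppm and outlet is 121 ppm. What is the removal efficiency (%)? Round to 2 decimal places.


Efficiency = (G_in - G_out) / G_in * 100%
Efficiency = (350 - 121) / 350 * 100
Efficiency = 229 / 350 * 100
Efficiency = 65.43%


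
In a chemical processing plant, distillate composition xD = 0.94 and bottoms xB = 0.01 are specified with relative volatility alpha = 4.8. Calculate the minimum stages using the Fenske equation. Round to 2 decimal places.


N_min = ln((xD*(1-xB))/(xB*(1-xD))) / ln(alpha)
Numerator inside ln: 0.9306 / 0.0006 = 1551.0
ln(1551.0) = 7.346655
ln(alpha) = ln(4.8) = 1.568616
N_min = 7.346655 / 1.568616 = 4.68


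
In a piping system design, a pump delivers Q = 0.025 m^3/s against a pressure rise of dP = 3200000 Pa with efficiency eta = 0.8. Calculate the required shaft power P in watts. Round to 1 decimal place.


P = Q * dP / eta
P = 0.025 * 3200000 / 0.8
P = 80000.0 / 0.8
P = 100000.0 W


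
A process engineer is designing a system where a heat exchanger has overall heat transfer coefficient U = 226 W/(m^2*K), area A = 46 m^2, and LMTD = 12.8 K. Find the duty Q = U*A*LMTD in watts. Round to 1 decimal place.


Q = U * A * LMTD
Q = 226 * 46 * 12.8
Q = 133068.8 W


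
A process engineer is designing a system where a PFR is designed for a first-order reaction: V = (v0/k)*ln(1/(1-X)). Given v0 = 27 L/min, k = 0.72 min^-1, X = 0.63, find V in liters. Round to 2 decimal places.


V = (v0/k) * ln(1/(1-X))
V = (27/0.72) * ln(1/(1-0.63))
V = 37.5 * ln(2.702703)
V = 37.5 * 0.994252
V = 37.28 L
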